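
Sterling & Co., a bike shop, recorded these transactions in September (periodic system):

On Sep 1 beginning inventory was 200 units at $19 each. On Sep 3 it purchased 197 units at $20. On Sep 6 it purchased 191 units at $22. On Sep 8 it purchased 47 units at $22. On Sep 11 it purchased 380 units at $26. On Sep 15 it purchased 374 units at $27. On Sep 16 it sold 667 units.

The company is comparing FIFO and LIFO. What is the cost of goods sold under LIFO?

COGS = $17,716

FIFO COGS: 200 @ $19 + 197 @ $20 + 191 @ $22 + 47 @ $22 + 32 @ $26 = $13,808
LIFO COGS: 374 @ $27 + 293 @ $26 = $17,716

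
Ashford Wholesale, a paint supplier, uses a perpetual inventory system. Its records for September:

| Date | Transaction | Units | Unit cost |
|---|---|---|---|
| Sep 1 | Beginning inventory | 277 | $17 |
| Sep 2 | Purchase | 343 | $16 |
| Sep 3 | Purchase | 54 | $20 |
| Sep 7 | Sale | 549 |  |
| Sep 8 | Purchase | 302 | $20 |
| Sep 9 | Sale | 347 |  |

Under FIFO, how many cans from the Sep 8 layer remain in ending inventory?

80

Sep 7, 549 sold [FIFO — oldest first]: 277 @ $17 + 272 @ $16 = $9,061
Sep 9, 347 sold [FIFO — oldest first]: 71 @ $16 + 54 @ $20 + 222 @ $20 = $6,656
Total COGS = $9,061 + $6,656 = $15,717
Ending inventory: 80 @ $20 = $1,600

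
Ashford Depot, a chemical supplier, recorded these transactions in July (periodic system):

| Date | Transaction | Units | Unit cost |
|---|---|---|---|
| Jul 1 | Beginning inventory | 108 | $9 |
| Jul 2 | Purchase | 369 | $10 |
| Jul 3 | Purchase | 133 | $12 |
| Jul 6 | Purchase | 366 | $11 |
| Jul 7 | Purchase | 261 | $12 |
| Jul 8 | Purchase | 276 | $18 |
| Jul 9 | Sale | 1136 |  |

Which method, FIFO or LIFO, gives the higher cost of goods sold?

FIFO COGS: 108 @ $9 + 369 @ $10 + 133 @ $12 + 366 @ $11 + 160 @ $12 = $12,204
LIFO COGS: 276 @ $18 + 261 @ $12 + 366 @ $11 + 133 @ $12 + 100 @ $10 = $14,722

LIFO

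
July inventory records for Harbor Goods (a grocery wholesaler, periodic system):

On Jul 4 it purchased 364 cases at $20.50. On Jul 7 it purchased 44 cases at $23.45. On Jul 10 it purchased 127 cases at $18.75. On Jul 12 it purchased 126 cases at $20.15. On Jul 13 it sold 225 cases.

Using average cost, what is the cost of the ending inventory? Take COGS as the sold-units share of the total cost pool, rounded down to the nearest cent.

Ending inventory = $8,847.94

Jul 13, sell 225: 225/661 × $13,413.95 → $4,566.01
Ending inventory (cost pool remaining) = $8,847.94
Check: goods available $13,413.95 = COGS $4,566.01 + ending $8,847.94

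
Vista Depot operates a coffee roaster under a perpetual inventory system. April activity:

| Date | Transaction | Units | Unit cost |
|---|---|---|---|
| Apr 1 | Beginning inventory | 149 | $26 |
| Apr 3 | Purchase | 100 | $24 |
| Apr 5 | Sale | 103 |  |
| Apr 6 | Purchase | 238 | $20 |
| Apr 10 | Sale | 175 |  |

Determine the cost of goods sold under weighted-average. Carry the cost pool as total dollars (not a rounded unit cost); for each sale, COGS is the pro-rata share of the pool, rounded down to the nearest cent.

After Apr 1: 149 on hand, pool $3,874.00 (≈ $26.0000 each)
After Apr 3: 249 on hand, pool $6,274.00 (≈ $25.1968 each)
Apr 5, sell 103: 103/249 × $6,274.00 → $2,595.26
After Apr 6: 384 on hand, pool $8,438.74 (≈ $21.9759 each)
Apr 10, sell 175: 175/384 × $8,438.74 → $3,845.77
Total COGS = $2,595.26 + $3,845.77 = $6,441.03
Ending inventory (cost pool remaining) = $4,592.97

COGS = $6,441.03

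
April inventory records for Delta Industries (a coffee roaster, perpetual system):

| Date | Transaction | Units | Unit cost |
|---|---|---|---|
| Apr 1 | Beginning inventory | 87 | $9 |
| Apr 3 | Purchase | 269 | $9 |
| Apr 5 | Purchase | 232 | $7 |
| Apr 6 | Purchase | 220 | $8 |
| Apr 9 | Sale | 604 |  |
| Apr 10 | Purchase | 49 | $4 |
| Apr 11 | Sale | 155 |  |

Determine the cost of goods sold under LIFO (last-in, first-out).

COGS = $5,902

Apr 9, 604 sold [LIFO — newest first]: 220 @ $8 + 232 @ $7 + 152 @ $9 = $4,752
Apr 11, 155 sold [LIFO — newest first]: 49 @ $4 + 106 @ $9 = $1,150
Total COGS = $4,752 + $1,150 = $5,902
Ending inventory: 87 @ $9 + 11 @ $9 = $882
Check: goods available $6,784 = COGS $5,902 + ending $882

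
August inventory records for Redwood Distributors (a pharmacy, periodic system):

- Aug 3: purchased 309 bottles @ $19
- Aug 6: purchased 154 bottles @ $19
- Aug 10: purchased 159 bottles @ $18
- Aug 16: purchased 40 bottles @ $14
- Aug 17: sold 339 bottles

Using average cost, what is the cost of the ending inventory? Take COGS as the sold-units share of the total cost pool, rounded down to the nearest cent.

Aug 17, sell 339: 339/662 × $12,219.00 → $6,257.16
Ending inventory (cost pool remaining) = $5,961.84
Check: goods available $12,219.00 = COGS $6,257.16 + ending $5,961.84

Ending inventory = $5,961.84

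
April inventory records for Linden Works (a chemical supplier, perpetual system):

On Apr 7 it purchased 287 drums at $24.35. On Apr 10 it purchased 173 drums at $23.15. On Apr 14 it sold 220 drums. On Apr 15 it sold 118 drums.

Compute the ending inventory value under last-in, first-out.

Apr 14, 220 sold [LIFO — newest first]: 173 @ $23.15 + 47 @ $24.35 = $5,149.40
Apr 15, 118 sold [LIFO — newest first]: 118 @ $24.35 = $2,873.30
Total COGS = $5,149.40 + $2,873.30 = $8,022.70
Ending inventory: 122 @ $24.35 = $2,970.70
Check: goods available $10,993.40 = COGS $8,022.70 + ending $2,970.70

Ending inventory = $2,970.70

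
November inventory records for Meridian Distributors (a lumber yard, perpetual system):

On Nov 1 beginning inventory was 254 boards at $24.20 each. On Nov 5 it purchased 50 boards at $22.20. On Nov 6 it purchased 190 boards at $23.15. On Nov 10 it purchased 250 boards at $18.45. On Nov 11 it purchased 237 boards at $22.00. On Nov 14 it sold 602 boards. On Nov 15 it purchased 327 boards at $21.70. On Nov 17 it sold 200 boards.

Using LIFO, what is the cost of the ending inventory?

Ending inventory = $11,748.95

Nov 14, 602 sold [LIFO — newest first]: 237 @ $22.00 + 250 @ $18.45 + 115 @ $23.15 = $12,488.75
Nov 17, 200 sold [LIFO — newest first]: 200 @ $21.70 = $4,340.00
Total COGS = $12,488.75 + $4,340.00 = $16,828.75
Ending inventory: 254 @ $24.20 + 50 @ $22.20 + 75 @ $23.15 + 127 @ $21.70 = $11,748.95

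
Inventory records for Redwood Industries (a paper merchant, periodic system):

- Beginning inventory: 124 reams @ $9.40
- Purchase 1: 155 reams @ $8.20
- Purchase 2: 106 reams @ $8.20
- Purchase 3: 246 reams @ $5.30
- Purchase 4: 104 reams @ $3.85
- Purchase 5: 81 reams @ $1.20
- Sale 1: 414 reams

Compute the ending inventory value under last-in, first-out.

Ending inventory = $3,395.90

Sale 1 (414) [LIFO — newest first]: 81 @ $1.20 + 104 @ $3.85 + 229 @ $5.30 = $1,711.30
Ending inventory: 124 @ $9.40 + 155 @ $8.20 + 106 @ $8.20 + 17 @ $5.30 = $3,395.90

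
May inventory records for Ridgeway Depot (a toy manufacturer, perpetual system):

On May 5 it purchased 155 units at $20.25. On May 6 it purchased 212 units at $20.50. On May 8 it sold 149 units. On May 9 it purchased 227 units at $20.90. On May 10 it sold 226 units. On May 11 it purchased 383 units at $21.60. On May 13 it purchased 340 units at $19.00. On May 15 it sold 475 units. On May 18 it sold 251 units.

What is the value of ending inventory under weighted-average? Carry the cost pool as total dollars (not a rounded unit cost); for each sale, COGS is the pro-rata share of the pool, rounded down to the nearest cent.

After May 5: 155 on hand, pool $3,138.75 (≈ $20.2500 each)
After May 6: 367 on hand, pool $7,484.75 (≈ $20.3944 each)
May 8, sell 149: 149/367 × $7,484.75 → $3,038.76
After May 9: 445 on hand, pool $9,190.29 (≈ $20.6523 each)
May 10, sell 226: 226/445 × $9,190.29 → $4,667.42
After May 11: 602 on hand, pool $12,795.67 (≈ $21.2553 each)
After May 13: 942 on hand, pool $19,255.67 (≈ $20.4413 each)
May 15, sell 475: 475/942 × $19,255.67 → $9,709.60
May 18, sell 251: 251/467 × $9,546.07 → $5,130.75
Total COGS = $3,038.76 + $4,667.42 + $9,709.60 + $5,130.75 = $22,546.53
Ending inventory (cost pool remaining) = $4,415.32
Check: goods available $26,961.85 = COGS $22,546.53 + ending $4,415.32

Ending inventory = $4,415.32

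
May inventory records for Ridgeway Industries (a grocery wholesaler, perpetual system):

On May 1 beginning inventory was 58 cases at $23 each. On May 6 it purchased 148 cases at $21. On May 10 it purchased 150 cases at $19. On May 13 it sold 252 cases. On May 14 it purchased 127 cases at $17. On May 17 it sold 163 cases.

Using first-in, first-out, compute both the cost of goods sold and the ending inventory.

May 13, 252 sold [FIFO — oldest first]: 58 @ $23 + 148 @ $21 + 46 @ $19 = $5,316
May 17, 163 sold [FIFO — oldest first]: 104 @ $19 + 59 @ $17 = $2,979
Total COGS = $5,316 + $2,979 = $8,295
Ending inventory: 68 @ $17 = $1,156

COGS = $8,295; ending inventory = $1,156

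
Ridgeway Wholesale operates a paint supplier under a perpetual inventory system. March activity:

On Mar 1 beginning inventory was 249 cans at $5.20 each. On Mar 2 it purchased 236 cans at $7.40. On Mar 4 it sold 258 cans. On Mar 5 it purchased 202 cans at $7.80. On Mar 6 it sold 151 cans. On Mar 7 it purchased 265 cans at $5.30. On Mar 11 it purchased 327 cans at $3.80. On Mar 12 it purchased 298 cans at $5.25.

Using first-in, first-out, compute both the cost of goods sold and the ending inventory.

COGS = $2,478.80; ending inventory = $6,349.60

Mar 4, 258 sold [FIFO — oldest first]: 249 @ $5.20 + 9 @ $7.40 = $1,361.40
Mar 6, 151 sold [FIFO — oldest first]: 151 @ $7.40 = $1,117.40
Total COGS = $1,361.40 + $1,117.40 = $2,478.80
Ending inventory: 76 @ $7.40 + 202 @ $7.80 + 265 @ $5.30 + 327 @ $3.80 + 298 @ $5.25 = $6,349.60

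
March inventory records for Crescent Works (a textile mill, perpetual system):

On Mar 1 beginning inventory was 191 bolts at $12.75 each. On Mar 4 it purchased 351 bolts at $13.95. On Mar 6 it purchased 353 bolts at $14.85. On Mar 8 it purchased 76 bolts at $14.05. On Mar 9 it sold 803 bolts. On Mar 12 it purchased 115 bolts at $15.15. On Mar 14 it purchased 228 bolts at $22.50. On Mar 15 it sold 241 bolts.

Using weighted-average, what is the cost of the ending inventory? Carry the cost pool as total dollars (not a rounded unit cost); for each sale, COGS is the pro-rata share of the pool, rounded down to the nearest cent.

Ending inventory = $4,878.22

After Mar 1: 191 on hand, pool $2,435.25 (≈ $12.7500 each)
After Mar 4: 542 on hand, pool $7,331.70 (≈ $13.5271 each)
After Mar 6: 895 on hand, pool $12,573.75 (≈ $14.0489 each)
After Mar 8: 971 on hand, pool $13,641.55 (≈ $14.0490 each)
Mar 9, sell 803: 803/971 × $13,641.55 → $11,281.32
After Mar 12: 283 on hand, pool $4,102.48 (≈ $14.4964 each)
After Mar 14: 511 on hand, pool $9,232.48 (≈ $18.0675 each)
Mar 15, sell 241: 241/511 × $9,232.48 → $4,354.26
Total COGS = $11,281.32 + $4,354.26 = $15,635.58
Ending inventory (cost pool remaining) = $4,878.22
Check: goods available $20,513.80 = COGS $15,635.58 + ending $4,878.22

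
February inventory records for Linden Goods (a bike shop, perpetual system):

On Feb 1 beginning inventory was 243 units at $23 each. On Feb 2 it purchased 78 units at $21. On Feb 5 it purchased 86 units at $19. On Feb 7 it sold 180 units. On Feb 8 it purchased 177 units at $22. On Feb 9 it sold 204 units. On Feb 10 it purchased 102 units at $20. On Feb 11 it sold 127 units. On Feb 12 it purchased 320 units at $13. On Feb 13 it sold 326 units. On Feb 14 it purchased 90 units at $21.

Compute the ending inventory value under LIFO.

Ending inventory = $5,777

Feb 7, 180 sold [LIFO — newest first]: 86 @ $19 + 78 @ $21 + 16 @ $23 = $3,640
Feb 9, 204 sold [LIFO — newest first]: 177 @ $22 + 27 @ $23 = $4,515
Feb 11, 127 sold [LIFO — newest first]: 102 @ $20 + 25 @ $23 = $2,615
Feb 13, 326 sold [LIFO — newest first]: 320 @ $13 + 6 @ $23 = $4,298
Total COGS = $3,640 + $4,515 + $2,615 + $4,298 = $15,068
Ending inventory: 169 @ $23 + 90 @ $21 = $5,777
Check: goods available $20,845 = COGS $15,068 + ending $5,777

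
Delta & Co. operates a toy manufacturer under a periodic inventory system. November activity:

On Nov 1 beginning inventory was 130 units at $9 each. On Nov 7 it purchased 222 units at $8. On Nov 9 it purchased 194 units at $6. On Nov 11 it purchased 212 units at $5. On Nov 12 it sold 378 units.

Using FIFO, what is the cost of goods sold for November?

COGS = $3,102

Nov 12, 378 sold [FIFO — oldest first]: 130 @ $9 + 222 @ $8 + 26 @ $6 = $3,102
Ending inventory: 168 @ $6 + 212 @ $5 = $2,068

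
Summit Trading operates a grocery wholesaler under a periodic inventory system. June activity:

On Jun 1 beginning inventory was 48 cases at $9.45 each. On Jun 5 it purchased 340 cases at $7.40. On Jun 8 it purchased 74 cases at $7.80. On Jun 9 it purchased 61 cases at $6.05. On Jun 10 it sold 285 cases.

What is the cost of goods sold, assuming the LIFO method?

COGS = $2,056.25

Jun 10, 285 sold [LIFO — newest first]: 61 @ $6.05 + 74 @ $7.80 + 150 @ $7.40 = $2,056.25
Ending inventory: 48 @ $9.45 + 190 @ $7.40 = $1,859.60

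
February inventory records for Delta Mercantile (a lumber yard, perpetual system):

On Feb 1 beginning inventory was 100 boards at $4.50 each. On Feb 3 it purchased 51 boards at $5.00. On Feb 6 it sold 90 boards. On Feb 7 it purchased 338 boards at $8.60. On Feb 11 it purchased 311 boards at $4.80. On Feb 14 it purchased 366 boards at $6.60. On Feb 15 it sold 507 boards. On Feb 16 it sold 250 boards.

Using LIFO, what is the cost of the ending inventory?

Ending inventory = $2,493.30

Feb 6, 90 sold [LIFO — newest first]: 51 @ $5.00 + 39 @ $4.50 = $430.50
Feb 15, 507 sold [LIFO — newest first]: 366 @ $6.60 + 141 @ $4.80 = $3,092.40
Feb 16, 250 sold [LIFO — newest first]: 170 @ $4.80 + 80 @ $8.60 = $1,504.00
Total COGS = $430.50 + $3,092.40 + $1,504.00 = $5,026.90
Ending inventory: 61 @ $4.50 + 258 @ $8.60 = $2,493.30
Check: goods available $7,520.20 = COGS $5,026.90 + ending $2,493.30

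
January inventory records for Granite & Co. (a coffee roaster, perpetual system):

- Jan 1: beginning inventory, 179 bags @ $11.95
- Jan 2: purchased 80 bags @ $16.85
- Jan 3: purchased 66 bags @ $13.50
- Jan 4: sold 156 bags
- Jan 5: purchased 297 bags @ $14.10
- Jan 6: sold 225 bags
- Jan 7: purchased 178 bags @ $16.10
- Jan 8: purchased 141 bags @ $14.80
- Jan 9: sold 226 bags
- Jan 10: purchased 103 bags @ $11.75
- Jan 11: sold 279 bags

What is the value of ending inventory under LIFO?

Jan 4, 156 sold [LIFO — newest first]: 66 @ $13.50 + 80 @ $16.85 + 10 @ $11.95 = $2,358.50
Jan 6, 225 sold [LIFO — newest first]: 225 @ $14.10 = $3,172.50
Jan 9, 226 sold [LIFO — newest first]: 141 @ $14.80 + 85 @ $16.10 = $3,455.30
Jan 11, 279 sold [LIFO — newest first]: 103 @ $11.75 + 93 @ $16.10 + 72 @ $14.10 + 11 @ $11.95 = $3,854.20
Total COGS = $2,358.50 + $3,172.50 + $3,455.30 + $3,854.20 = $12,840.50
Ending inventory: 158 @ $11.95 = $1,888.10
Check: goods available $14,728.60 = COGS $12,840.50 + ending $1,888.10

Ending inventory = $1,888.10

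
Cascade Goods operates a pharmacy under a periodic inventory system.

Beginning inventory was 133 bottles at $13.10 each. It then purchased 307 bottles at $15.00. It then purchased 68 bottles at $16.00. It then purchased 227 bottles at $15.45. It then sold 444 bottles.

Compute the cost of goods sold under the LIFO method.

Sale 1 (444) [LIFO — newest first]: 227 @ $15.45 + 68 @ $16.00 + 149 @ $15.00 = $6,830.15
Ending inventory: 133 @ $13.10 + 158 @ $15.00 = $4,112.30

COGS = $6,830.15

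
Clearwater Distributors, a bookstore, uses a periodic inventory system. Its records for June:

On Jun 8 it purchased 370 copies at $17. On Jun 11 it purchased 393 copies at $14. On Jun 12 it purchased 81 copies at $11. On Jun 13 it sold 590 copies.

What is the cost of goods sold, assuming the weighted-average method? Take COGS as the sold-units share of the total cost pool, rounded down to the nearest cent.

Jun 13, sell 590: 590/844 × $12,683.00 → $8,866.07
Ending inventory (cost pool remaining) = $3,816.93

COGS = $8,866.07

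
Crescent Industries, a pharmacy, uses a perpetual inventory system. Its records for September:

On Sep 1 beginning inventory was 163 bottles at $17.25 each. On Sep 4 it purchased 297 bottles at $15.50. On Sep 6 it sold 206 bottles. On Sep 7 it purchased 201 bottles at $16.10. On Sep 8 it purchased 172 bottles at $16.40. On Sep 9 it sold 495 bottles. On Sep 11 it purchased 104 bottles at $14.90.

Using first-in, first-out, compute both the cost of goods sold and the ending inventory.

COGS = $11,307.35; ending inventory = $3,714.40

Sep 6, 206 sold [FIFO — oldest first]: 163 @ $17.25 + 43 @ $15.50 = $3,478.25
Sep 9, 495 sold [FIFO — oldest first]: 254 @ $15.50 + 201 @ $16.10 + 40 @ $16.40 = $7,829.10
Total COGS = $3,478.25 + $7,829.10 = $11,307.35
Ending inventory: 132 @ $16.40 + 104 @ $14.90 = $3,714.40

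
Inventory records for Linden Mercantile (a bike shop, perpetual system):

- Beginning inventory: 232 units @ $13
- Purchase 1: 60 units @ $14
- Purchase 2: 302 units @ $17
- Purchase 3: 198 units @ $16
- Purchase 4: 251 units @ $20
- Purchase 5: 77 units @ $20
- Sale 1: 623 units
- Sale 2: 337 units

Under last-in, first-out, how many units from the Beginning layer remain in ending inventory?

160

Sale 1 (623) [LIFO — newest first]: 77 @ $20 + 251 @ $20 + 198 @ $16 + 97 @ $17 = $11,377
Sale 2 (337) [LIFO — newest first]: 205 @ $17 + 60 @ $14 + 72 @ $13 = $5,261
Total COGS = $11,377 + $5,261 = $16,638
Ending inventory: 160 @ $13 = $2,080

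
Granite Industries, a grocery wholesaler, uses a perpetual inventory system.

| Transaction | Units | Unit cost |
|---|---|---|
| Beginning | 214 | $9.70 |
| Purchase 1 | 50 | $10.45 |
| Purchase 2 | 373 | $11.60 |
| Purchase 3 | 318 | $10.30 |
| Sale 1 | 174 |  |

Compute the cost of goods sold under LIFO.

Sale 1 (174) [LIFO — newest first]: 174 @ $10.30 = $1,792.20
Ending inventory: 214 @ $9.70 + 50 @ $10.45 + 373 @ $11.60 + 144 @ $10.30 = $8,408.30

COGS = $1,792.20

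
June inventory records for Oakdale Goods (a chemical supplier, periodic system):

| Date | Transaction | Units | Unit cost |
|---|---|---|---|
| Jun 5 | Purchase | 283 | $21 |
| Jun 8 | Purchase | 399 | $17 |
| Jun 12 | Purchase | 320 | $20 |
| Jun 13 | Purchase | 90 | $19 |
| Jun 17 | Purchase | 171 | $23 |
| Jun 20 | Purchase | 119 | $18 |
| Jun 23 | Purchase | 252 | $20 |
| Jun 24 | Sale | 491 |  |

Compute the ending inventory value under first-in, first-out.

Ending inventory = $22,472

Jun 24, 491 sold [FIFO — oldest first]: 283 @ $21 + 208 @ $17 = $9,479
Ending inventory: 191 @ $17 + 320 @ $20 + 90 @ $19 + 171 @ $23 + 119 @ $18 + 252 @ $20 = $22,472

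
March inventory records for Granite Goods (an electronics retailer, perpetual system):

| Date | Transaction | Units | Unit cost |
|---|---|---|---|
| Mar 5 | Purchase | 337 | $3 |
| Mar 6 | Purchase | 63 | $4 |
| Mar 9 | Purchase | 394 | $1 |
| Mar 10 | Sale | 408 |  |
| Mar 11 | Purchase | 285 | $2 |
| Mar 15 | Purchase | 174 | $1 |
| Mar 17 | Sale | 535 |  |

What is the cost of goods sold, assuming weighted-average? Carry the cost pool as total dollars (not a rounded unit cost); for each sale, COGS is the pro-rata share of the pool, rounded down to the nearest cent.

COGS = $1,832.52

After Mar 5: 337 on hand, pool $1,011.00 (≈ $3.0000 each)
After Mar 6: 400 on hand, pool $1,263.00 (≈ $3.1575 each)
After Mar 9: 794 on hand, pool $1,657.00 (≈ $2.0869 each)
Mar 10, sell 408: 408/794 × $1,657.00 → $851.45
After Mar 11: 671 on hand, pool $1,375.55 (≈ $2.0500 each)
After Mar 15: 845 on hand, pool $1,549.55 (≈ $1.8338 each)
Mar 17, sell 535: 535/845 × $1,549.55 → $981.07
Total COGS = $851.45 + $981.07 = $1,832.52
Ending inventory (cost pool remaining) = $568.48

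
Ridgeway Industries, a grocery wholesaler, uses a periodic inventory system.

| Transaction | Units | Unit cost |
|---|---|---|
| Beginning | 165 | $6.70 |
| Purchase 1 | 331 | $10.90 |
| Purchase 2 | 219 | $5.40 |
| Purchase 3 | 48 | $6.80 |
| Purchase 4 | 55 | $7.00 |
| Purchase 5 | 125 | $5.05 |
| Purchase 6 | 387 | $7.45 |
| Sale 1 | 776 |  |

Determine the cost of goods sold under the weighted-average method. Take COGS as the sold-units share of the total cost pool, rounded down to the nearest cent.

Sale 1, sell 776: 776/1330 × $10,121.80 → $5,905.65
Ending inventory (cost pool remaining) = $4,216.15
Check: goods available $10,121.80 = COGS $5,905.65 + ending $4,216.15

COGS = $5,905.65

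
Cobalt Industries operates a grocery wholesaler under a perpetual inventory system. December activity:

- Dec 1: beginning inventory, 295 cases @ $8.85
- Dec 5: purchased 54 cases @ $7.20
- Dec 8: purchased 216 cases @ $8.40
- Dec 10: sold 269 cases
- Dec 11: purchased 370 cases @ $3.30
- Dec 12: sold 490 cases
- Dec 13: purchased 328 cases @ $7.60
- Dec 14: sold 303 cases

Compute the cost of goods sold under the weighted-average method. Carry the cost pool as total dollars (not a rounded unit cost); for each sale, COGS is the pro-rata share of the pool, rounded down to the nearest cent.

After Dec 1: 295 on hand, pool $2,610.75 (≈ $8.8500 each)
After Dec 5: 349 on hand, pool $2,999.55 (≈ $8.5947 each)
After Dec 8: 565 on hand, pool $4,813.95 (≈ $8.5203 each)
Dec 10, sell 269: 269/565 × $4,813.95 → $2,291.95
After Dec 11: 666 on hand, pool $3,743.00 (≈ $5.6201 each)
Dec 12, sell 490: 490/666 × $3,743.00 → $2,753.85
After Dec 13: 504 on hand, pool $3,481.95 (≈ $6.9086 each)
Dec 14, sell 303: 303/504 × $3,481.95 → $2,093.31
Total COGS = $2,291.95 + $2,753.85 + $2,093.31 = $7,139.11
Ending inventory (cost pool remaining) = $1,388.64

COGS = $7,139.11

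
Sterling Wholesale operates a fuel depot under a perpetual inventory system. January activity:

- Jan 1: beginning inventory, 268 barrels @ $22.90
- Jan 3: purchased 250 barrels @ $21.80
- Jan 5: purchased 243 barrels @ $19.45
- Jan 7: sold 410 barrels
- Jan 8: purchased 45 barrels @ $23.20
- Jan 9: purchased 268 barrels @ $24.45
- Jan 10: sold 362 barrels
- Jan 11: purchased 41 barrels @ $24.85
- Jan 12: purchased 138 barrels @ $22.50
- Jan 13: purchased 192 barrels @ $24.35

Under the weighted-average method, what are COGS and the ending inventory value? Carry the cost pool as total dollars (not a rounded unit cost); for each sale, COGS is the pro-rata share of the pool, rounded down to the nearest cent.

After Jan 1: 268 on hand, pool $6,137.20 (≈ $22.9000 each)
After Jan 3: 518 on hand, pool $11,587.20 (≈ $22.3691 each)
After Jan 5: 761 on hand, pool $16,313.55 (≈ $21.4370 each)
Jan 7, sell 410: 410/761 × $16,313.55 → $8,789.16
After Jan 8: 396 on hand, pool $8,568.39 (≈ $21.6373 each)
After Jan 9: 664 on hand, pool $15,120.99 (≈ $22.7726 each)
Jan 10, sell 362: 362/664 × $15,120.99 → $8,243.67
After Jan 11: 343 on hand, pool $7,896.17 (≈ $23.0209 each)
After Jan 12: 481 on hand, pool $11,001.17 (≈ $22.8715 each)
After Jan 13: 673 on hand, pool $15,676.37 (≈ $23.2933 each)
Total COGS = $8,789.16 + $8,243.67 = $17,032.83
Ending inventory (cost pool remaining) = $15,676.37
Check: goods available $32,709.20 = COGS $17,032.83 + ending $15,676.37

COGS = $17,032.83; ending inventory = $15,676.37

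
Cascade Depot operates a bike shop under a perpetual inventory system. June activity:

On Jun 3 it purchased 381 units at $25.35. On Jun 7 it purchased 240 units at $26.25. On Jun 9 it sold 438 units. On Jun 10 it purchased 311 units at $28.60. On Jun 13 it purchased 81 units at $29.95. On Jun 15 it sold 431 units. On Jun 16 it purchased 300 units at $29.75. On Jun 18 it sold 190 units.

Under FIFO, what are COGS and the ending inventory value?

Jun 9, 438 sold [FIFO — oldest first]: 381 @ $25.35 + 57 @ $26.25 = $11,154.60
Jun 15, 431 sold [FIFO — oldest first]: 183 @ $26.25 + 248 @ $28.60 = $11,896.55
Jun 18, 190 sold [FIFO — oldest first]: 63 @ $28.60 + 81 @ $29.95 + 46 @ $29.75 = $5,596.25
Total COGS = $11,154.60 + $11,896.55 + $5,596.25 = $28,647.40
Ending inventory: 254 @ $29.75 = $7,556.50

COGS = $28,647.40; ending inventory = $7,556.50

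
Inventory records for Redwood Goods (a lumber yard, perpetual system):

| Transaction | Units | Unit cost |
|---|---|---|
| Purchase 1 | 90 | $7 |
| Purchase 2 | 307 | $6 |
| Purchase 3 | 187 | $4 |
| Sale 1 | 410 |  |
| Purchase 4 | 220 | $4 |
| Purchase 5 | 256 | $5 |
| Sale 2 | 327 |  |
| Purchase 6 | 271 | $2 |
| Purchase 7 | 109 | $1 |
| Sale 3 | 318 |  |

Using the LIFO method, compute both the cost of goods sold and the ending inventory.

Sale 1 (410) [LIFO — newest first]: 187 @ $4 + 223 @ $6 = $2,086
Sale 2 (327) [LIFO — newest first]: 256 @ $5 + 71 @ $4 = $1,564
Sale 3 (318) [LIFO — newest first]: 109 @ $1 + 209 @ $2 = $527
Total COGS = $2,086 + $1,564 + $527 = $4,177
Ending inventory: 90 @ $7 + 84 @ $6 + 149 @ $4 + 62 @ $2 = $1,854
Check: goods available $6,031 = COGS $4,177 + ending $1,854

COGS = $4,177; ending inventory = $1,854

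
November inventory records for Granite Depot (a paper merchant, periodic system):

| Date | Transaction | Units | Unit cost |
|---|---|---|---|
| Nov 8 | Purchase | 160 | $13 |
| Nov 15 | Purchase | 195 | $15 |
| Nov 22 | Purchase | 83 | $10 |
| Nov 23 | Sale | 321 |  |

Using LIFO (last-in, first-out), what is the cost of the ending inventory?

Nov 23, 321 sold [LIFO — newest first]: 83 @ $10 + 195 @ $15 + 43 @ $13 = $4,314
Ending inventory: 117 @ $13 = $1,521

Ending inventory = $1,521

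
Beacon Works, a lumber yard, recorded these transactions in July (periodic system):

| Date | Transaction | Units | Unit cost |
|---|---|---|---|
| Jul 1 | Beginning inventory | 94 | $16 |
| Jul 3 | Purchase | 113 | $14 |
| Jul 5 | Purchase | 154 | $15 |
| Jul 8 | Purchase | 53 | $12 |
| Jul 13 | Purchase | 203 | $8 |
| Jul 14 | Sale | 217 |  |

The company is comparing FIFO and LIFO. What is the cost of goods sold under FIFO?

COGS = $3,236

FIFO COGS: 94 @ $16 + 113 @ $14 + 10 @ $15 = $3,236
LIFO COGS: 203 @ $8 + 14 @ $12 = $1,792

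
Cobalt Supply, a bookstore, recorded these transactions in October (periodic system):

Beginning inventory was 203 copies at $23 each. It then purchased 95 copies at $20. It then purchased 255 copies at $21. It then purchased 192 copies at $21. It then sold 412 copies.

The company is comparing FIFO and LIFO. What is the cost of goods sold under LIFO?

FIFO COGS: 203 @ $23 + 95 @ $20 + 114 @ $21 = $8,963
LIFO COGS: 192 @ $21 + 220 @ $21 = $8,652

COGS = $8,652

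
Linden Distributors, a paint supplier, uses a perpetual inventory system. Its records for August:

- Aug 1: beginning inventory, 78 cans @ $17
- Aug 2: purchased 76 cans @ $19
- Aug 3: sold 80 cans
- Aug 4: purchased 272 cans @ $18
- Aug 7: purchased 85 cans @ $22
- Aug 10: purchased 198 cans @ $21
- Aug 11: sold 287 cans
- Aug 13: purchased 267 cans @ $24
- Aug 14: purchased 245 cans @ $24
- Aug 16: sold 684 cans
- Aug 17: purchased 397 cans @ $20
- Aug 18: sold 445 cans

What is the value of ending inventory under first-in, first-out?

Ending inventory = $2,440

Aug 3, 80 sold [FIFO — oldest first]: 78 @ $17 + 2 @ $19 = $1,364
Aug 11, 287 sold [FIFO — oldest first]: 74 @ $19 + 213 @ $18 = $5,240
Aug 16, 684 sold [FIFO — oldest first]: 59 @ $18 + 85 @ $22 + 198 @ $21 + 267 @ $24 + 75 @ $24 = $15,298
Aug 18, 445 sold [FIFO — oldest first]: 170 @ $24 + 275 @ $20 = $9,580
Total COGS = $1,364 + $5,240 + $15,298 + $9,580 = $31,482
Ending inventory: 122 @ $20 = $2,440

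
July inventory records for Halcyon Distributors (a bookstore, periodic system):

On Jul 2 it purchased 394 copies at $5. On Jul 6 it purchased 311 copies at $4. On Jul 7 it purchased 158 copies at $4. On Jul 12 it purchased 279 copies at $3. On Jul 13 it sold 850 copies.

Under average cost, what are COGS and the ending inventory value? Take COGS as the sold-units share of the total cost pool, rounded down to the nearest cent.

Jul 13, sell 850: 850/1142 × $4,683.00 → $3,485.59
Ending inventory (cost pool remaining) = $1,197.41

COGS = $3,485.59; ending inventory = $1,197.41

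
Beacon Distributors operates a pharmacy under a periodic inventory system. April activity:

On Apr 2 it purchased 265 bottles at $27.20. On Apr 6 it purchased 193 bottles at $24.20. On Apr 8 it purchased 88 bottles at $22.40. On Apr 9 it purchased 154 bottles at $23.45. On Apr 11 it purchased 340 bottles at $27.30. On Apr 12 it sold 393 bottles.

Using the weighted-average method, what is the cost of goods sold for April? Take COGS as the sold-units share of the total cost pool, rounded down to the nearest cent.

COGS = $10,105.80

Apr 12, sell 393: 393/1040 × $26,743.10 → $10,105.80
Ending inventory (cost pool remaining) = $16,637.30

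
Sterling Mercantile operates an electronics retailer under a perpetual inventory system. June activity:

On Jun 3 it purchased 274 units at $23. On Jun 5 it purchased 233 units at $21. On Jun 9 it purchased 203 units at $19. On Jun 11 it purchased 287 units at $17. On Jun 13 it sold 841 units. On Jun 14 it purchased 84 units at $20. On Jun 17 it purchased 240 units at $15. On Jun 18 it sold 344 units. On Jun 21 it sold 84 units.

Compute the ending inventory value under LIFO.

Jun 13, 841 sold [LIFO — newest first]: 287 @ $17 + 203 @ $19 + 233 @ $21 + 118 @ $23 = $16,343
Jun 18, 344 sold [LIFO — newest first]: 240 @ $15 + 84 @ $20 + 20 @ $23 = $5,740
Jun 21, 84 sold [LIFO — newest first]: 84 @ $23 = $1,932
Total COGS = $16,343 + $5,740 + $1,932 = $24,015
Ending inventory: 52 @ $23 = $1,196
Check: goods available $25,211 = COGS $24,015 + ending $1,196

Ending inventory = $1,196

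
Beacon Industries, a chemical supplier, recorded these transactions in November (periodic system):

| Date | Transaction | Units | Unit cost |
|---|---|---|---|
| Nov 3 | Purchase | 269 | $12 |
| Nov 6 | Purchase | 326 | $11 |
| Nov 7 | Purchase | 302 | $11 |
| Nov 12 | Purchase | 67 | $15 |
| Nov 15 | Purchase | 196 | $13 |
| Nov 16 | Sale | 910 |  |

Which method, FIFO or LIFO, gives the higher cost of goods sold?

LIFO

FIFO COGS: 269 @ $12 + 326 @ $11 + 302 @ $11 + 13 @ $15 = $10,331
LIFO COGS: 196 @ $13 + 67 @ $15 + 302 @ $11 + 326 @ $11 + 19 @ $12 = $10,689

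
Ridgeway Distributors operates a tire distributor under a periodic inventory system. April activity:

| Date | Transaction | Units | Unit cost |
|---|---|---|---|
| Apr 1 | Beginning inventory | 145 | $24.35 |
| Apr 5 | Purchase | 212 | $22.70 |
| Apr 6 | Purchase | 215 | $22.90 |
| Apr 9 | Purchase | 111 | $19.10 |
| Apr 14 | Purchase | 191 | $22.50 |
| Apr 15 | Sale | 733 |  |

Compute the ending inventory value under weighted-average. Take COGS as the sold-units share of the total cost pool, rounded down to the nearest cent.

Apr 15, sell 733: 733/874 × $19,684.25 → $16,508.64
Ending inventory (cost pool remaining) = $3,175.61
Check: goods available $19,684.25 = COGS $16,508.64 + ending $3,175.61

Ending inventory = $3,175.61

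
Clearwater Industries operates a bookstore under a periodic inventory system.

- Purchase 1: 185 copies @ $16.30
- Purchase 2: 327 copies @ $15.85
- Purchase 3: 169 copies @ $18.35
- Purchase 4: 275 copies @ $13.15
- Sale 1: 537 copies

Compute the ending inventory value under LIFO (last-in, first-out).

Sale 1 (537) [LIFO — newest first]: 275 @ $13.15 + 169 @ $18.35 + 93 @ $15.85 = $8,191.45
Ending inventory: 185 @ $16.30 + 234 @ $15.85 = $6,724.40

Ending inventory = $6,724.40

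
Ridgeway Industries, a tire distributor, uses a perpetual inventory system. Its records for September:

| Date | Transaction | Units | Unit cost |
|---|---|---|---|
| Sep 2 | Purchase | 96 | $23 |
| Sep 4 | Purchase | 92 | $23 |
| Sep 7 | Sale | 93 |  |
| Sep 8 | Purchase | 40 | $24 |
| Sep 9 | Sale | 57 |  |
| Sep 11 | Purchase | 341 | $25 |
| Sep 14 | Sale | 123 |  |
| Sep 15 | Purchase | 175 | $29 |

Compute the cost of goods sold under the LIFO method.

Sep 7, 93 sold [LIFO — newest first]: 92 @ $23 + 1 @ $23 = $2,139
Sep 9, 57 sold [LIFO — newest first]: 40 @ $24 + 17 @ $23 = $1,351
Sep 14, 123 sold [LIFO — newest first]: 123 @ $25 = $3,075
Total COGS = $2,139 + $1,351 + $3,075 = $6,565
Ending inventory: 78 @ $23 + 218 @ $25 + 175 @ $29 = $12,319
Check: goods available $18,884 = COGS $6,565 + ending $12,319

COGS = $6,565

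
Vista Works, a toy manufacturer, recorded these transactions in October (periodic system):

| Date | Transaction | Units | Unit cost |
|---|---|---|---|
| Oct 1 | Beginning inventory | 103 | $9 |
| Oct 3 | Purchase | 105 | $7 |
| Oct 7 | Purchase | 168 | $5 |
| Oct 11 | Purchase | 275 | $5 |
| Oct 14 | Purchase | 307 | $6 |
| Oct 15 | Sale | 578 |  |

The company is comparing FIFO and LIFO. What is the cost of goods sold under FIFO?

COGS = $3,512

FIFO COGS: 103 @ $9 + 105 @ $7 + 168 @ $5 + 202 @ $5 = $3,512
LIFO COGS: 307 @ $6 + 271 @ $5 = $3,197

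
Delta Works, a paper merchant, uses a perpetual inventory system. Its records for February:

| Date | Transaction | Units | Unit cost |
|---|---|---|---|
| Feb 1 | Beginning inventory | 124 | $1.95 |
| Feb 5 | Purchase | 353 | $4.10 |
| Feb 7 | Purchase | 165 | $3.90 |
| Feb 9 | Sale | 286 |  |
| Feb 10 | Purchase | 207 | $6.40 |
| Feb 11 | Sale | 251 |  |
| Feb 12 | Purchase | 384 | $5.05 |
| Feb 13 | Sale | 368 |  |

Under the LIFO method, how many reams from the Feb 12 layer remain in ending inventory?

Feb 9, 286 sold [LIFO — newest first]: 165 @ $3.90 + 121 @ $4.10 = $1,139.60
Feb 11, 251 sold [LIFO — newest first]: 207 @ $6.40 + 44 @ $4.10 = $1,505.20
Feb 13, 368 sold [LIFO — newest first]: 368 @ $5.05 = $1,858.40
Total COGS = $1,139.60 + $1,505.20 + $1,858.40 = $4,503.20
Ending inventory: 124 @ $1.95 + 188 @ $4.10 + 16 @ $5.05 = $1,093.40
Check: goods available $5,596.60 = COGS $4,503.20 + ending $1,093.40

16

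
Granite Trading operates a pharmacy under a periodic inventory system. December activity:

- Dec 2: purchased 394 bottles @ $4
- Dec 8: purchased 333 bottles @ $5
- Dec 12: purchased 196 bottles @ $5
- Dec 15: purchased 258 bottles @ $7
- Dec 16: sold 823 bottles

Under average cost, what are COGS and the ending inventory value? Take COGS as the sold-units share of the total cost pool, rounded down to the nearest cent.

Dec 16, sell 823: 823/1181 × $6,027.00 → $4,200.01
Ending inventory (cost pool remaining) = $1,826.99
Check: goods available $6,027.00 = COGS $4,200.01 + ending $1,826.99

COGS = $4,200.01; ending inventory = $1,826.99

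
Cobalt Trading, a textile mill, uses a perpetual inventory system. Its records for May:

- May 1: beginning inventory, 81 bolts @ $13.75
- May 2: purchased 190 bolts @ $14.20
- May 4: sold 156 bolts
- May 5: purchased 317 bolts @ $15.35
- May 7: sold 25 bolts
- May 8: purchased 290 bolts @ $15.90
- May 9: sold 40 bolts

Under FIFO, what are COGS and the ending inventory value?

COGS = $3,101.75; ending inventory = $10,186.95

May 4, 156 sold [FIFO — oldest first]: 81 @ $13.75 + 75 @ $14.20 = $2,178.75
May 7, 25 sold [FIFO — oldest first]: 25 @ $14.20 = $355.00
May 9, 40 sold [FIFO — oldest first]: 40 @ $14.20 = $568.00
Total COGS = $2,178.75 + $355.00 + $568.00 = $3,101.75
Ending inventory: 50 @ $14.20 + 317 @ $15.35 + 290 @ $15.90 = $10,186.95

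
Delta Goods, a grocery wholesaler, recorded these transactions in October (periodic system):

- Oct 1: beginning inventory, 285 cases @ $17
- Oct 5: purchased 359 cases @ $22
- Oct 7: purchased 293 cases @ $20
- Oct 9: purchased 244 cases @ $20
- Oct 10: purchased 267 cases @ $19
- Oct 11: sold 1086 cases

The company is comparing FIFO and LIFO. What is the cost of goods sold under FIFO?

COGS = $21,583

FIFO COGS: 285 @ $17 + 359 @ $22 + 293 @ $20 + 149 @ $20 = $21,583
LIFO COGS: 267 @ $19 + 244 @ $20 + 293 @ $20 + 282 @ $22 = $22,017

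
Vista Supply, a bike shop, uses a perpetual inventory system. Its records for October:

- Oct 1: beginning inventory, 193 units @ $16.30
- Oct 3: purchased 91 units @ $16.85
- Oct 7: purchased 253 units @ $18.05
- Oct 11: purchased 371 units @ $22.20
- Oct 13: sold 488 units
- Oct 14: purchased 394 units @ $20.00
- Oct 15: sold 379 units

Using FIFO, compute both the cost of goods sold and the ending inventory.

COGS = $16,571.90; ending inventory = $8,790.20

Oct 13, 488 sold [FIFO — oldest first]: 193 @ $16.30 + 91 @ $16.85 + 204 @ $18.05 = $8,361.45
Oct 15, 379 sold [FIFO — oldest first]: 49 @ $18.05 + 330 @ $22.20 = $8,210.45
Total COGS = $8,361.45 + $8,210.45 = $16,571.90
Ending inventory: 41 @ $22.20 + 394 @ $20.00 = $8,790.20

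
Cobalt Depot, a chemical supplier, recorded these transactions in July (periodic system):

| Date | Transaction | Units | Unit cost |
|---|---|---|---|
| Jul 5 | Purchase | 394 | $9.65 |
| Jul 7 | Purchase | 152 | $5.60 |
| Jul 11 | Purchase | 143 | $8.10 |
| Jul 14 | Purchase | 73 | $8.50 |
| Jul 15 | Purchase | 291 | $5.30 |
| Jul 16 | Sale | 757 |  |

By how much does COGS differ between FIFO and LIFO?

FIFO COGS: 394 @ $9.65 + 152 @ $5.60 + 143 @ $8.10 + 68 @ $8.50 = $6,389.60
LIFO COGS: 291 @ $5.30 + 73 @ $8.50 + 143 @ $8.10 + 152 @ $5.60 + 98 @ $9.65 = $5,118.00
Difference = |$6,389.60 − $5,118.00| = $1,271.60

$1,271.60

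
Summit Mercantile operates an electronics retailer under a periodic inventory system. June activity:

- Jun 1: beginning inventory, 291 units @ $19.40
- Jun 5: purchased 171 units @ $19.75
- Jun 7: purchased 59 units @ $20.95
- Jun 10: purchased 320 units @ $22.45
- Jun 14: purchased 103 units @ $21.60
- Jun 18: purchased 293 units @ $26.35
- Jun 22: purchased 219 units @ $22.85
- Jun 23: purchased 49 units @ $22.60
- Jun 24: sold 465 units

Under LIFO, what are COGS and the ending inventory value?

COGS = $11,302.50; ending inventory = $22,197.10

Jun 24, 465 sold [LIFO — newest first]: 49 @ $22.60 + 219 @ $22.85 + 197 @ $26.35 = $11,302.50
Ending inventory: 291 @ $19.40 + 171 @ $19.75 + 59 @ $20.95 + 320 @ $22.45 + 103 @ $21.60 + 96 @ $26.35 = $22,197.10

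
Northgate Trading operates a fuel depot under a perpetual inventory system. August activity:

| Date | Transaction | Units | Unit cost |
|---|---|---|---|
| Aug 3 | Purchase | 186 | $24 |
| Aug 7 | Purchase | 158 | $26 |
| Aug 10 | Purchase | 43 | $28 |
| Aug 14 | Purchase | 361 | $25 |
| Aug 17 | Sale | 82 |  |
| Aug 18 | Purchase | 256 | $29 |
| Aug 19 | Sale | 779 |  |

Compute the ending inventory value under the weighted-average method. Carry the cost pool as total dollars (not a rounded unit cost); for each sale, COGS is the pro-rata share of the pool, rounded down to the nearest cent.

Ending inventory = $3,747.77

After Aug 3: 186 on hand, pool $4,464.00 (≈ $24.0000 each)
After Aug 7: 344 on hand, pool $8,572.00 (≈ $24.9186 each)
After Aug 10: 387 on hand, pool $9,776.00 (≈ $25.2610 each)
After Aug 14: 748 on hand, pool $18,801.00 (≈ $25.1350 each)
Aug 17, sell 82: 82/748 × $18,801.00 → $2,061.07
After Aug 18: 922 on hand, pool $24,163.93 (≈ $26.2082 each)
Aug 19, sell 779: 779/922 × $24,163.93 → $20,416.16
Total COGS = $2,061.07 + $20,416.16 = $22,477.23
Ending inventory (cost pool remaining) = $3,747.77
Check: goods available $26,225.00 = COGS $22,477.23 + ending $3,747.77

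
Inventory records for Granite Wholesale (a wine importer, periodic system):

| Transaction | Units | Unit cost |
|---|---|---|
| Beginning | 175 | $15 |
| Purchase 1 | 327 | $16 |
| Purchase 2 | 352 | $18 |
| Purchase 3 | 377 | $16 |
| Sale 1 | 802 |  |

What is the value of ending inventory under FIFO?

Sale 1 (802) [FIFO — oldest first]: 175 @ $15 + 327 @ $16 + 300 @ $18 = $13,257
Ending inventory: 52 @ $18 + 377 @ $16 = $6,968

Ending inventory = $6,968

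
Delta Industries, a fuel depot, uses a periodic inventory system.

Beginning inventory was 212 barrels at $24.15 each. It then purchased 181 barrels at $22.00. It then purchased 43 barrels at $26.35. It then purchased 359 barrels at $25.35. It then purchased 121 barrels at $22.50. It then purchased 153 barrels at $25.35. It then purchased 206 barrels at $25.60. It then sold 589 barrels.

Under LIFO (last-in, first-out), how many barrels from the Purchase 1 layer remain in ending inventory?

181

Sale 1 (589) [LIFO — newest first]: 206 @ $25.60 + 153 @ $25.35 + 121 @ $22.50 + 109 @ $25.35 = $14,637.80
Ending inventory: 212 @ $24.15 + 181 @ $22.00 + 43 @ $26.35 + 250 @ $25.35 = $16,572.35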